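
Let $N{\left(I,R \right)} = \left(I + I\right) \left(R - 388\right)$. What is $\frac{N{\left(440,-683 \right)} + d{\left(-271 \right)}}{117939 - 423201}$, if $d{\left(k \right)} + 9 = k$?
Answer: $\frac{471380}{152631} \approx 3.0884$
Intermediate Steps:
$d{\left(k \right)} = -9 + k$
$N{\left(I,R \right)} = 2 I \left(-388 + R\right)$
$\frac{N{\left(440,-683 \right)} + d{\left(-271 \right)}}{117939 - 423201} = \frac{2 \cdot 440 \left(-388 - 683\right) - 280}{117939 - 423201} = \frac{2 \cdot 440 \left(-1071\right) - 280}{-305262} = \left(-942480 - 280\right) \left(- \frac{1}{305262}\right) = \left(-942760\right) \left(- \frac{1}{305262}\right) = \frac{471380}{152631}$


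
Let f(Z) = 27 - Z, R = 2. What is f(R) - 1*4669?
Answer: -4644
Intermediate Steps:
f(R) - 1*4669 = (27 - 1*2) - 1*4669 = (27 - 2) - 4669 = 25 - 4669 = -4644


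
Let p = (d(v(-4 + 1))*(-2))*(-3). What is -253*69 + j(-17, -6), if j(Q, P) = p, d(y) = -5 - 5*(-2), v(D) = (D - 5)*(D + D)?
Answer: -17427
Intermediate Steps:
v(D) = 2*D*(-5 + D) (v(D) = (-5 + D)*(2*D) = 2*D*(-5 + D))
d(y) = 5 (d(y) = -5 + 10 = 5)
p = 30 (p = (5*(-2))*(-3) = -10*(-3) = 30)
j(Q, P) = 30
-253*69 + j(-17, -6) = -253*69 + 30 = -17457 + 30 = -17427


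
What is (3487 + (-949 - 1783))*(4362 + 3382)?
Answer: 5846720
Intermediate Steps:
(3487 + (-949 - 1783))*(4362 + 3382) = (3487 - 2732)*7744 = 755*7744 = 5846720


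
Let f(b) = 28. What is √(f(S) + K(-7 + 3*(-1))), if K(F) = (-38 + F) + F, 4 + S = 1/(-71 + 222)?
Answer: I*√30 ≈ 5.4772*I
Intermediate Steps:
S = -603/151 (S = -4 + 1/(-71 + 222) = -4 + 1/151 = -603/151 ≈ -3.9934)
K(F) = -38 + 2*F
√(f(S) + K(-7 + 3*(-1))) = √(28 + (-38 + 2*(-7 + 3*(-1)))) = √(28 + (-38 + 2*(-7 - 3))) = √(28 + (-38 + 2*(-10))) = √(28 + (-38 - 20)) = √(28 - 58) = √(-30) = I*√30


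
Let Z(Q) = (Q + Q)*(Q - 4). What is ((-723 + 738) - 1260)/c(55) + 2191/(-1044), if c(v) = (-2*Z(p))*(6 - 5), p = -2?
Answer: 99551/4176 ≈ 23.839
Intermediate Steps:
Z(Q) = 2*Q*(-4 + Q) (Z(Q) = (2*Q)*(-4 + Q) = 2*Q*(-4 + Q))
c(v) = -48 (c(v) = (-4*(-2)*(-4 - 2))*(6 - 5) = -4*(-2)*(-6)*1 = -2*24*1 = -48*1 = -48)
((-723 + 738) - 1260)/c(55) + 2191/(-1044) = ((-723 + 738) - 1260)/(-48) + 2191/(-1044) = (15 - 1260)*(-1/48) + 2191*(-1/1044) = -1245*(-1/48) - 2191/1044 = 415/16 - 2191/1044 = 99551/4176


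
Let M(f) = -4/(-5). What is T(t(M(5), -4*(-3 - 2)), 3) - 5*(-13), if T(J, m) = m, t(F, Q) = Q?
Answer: 68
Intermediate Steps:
M(f) = 4/5 (M(f) = -4*(-1/5) = 4/5)
T(t(M(5), -4*(-3 - 2)), 3) - 5*(-13) = 3 - 5*(-13) = 3 + 65 = 68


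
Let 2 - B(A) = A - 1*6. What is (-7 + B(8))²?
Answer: 49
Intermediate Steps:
B(A) = 8 - A (B(A) = 2 - (A - 1*6) = 2 - (A - 6) = 2 - (-6 + A) = 2 + (6 - A) = 8 - A)
(-7 + B(8))² = (-7 + (8 - 1*8))² = (-7 + (8 - 8))² = (-7 + 0)² = (-7)² = 49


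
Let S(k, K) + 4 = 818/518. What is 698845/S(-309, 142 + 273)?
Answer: -181000855/627 ≈ -2.8868e+5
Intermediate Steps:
S(k, K) = -627/259 (S(k, K) = -4 + 818/518 = -4 + 818*(1/518) = -4 + 409/259 = -627/259)
698845/S(-309, 142 + 273) = 698845/(-627/259) = 698845*(-259/627) = -181000855/627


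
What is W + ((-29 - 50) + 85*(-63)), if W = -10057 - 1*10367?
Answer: -25858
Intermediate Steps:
W = -20424 (W = -10057 - 10367 = -20424)
W + ((-29 - 50) + 85*(-63)) = -20424 + ((-29 - 50) + 85*(-63)) = -20424 + (-79 - 5355) = -20424 - 5434 = -25858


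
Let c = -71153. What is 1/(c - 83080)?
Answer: -1/154233 ≈ -6.4837e-6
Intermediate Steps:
1/(c - 83080) = 1/(-71153 - 83080) = 1/(-154233) = -1/154233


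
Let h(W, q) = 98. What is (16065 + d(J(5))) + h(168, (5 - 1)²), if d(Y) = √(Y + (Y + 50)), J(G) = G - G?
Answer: 16163 + 5*√2 ≈ 16170.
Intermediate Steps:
J(G) = 0
d(Y) = √(50 + 2*Y) (d(Y) = √(Y + (50 + Y)) = √(50 + 2*Y))
(16065 + d(J(5))) + h(168, (5 - 1)²) = (16065 + √(50 + 2*0)) + 98 = (16065 + √(50 + 0)) + 98 = (16065 + √50) + 98 = (16065 + 5*√2) + 98 = 16163 + 5*√2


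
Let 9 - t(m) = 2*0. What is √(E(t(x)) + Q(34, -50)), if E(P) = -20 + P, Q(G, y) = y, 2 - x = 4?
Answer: I*√61 ≈ 7.8102*I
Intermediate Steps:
x = -2 (x = 2 - 1*4 = 2 - 4 = -2)
t(m) = 9 (t(m) = 9 - 2*0 = 9 - 1*0 = 9 + 0 = 9)
√(E(t(x)) + Q(34, -50)) = √((-20 + 9) - 50) = √(-11 - 50) = √(-61) = I*√61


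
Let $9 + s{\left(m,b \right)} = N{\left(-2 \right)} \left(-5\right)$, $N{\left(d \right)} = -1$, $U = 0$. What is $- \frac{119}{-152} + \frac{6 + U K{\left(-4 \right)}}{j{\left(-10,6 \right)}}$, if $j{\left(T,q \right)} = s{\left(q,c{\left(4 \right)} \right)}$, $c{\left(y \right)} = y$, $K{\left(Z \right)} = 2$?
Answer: $- \frac{109}{152} \approx -0.7171$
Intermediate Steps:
$s{\left(m,b \right)} = -4$ ($s{\left(m,b \right)} = -9 - -5 = -9 + 5 = -4$)
$j{\left(T,q \right)} = -4$
$- \frac{119}{-152} + \frac{6 + U K{\left(-4 \right)}}{j{\left(-10,6 \right)}} = - \frac{119}{-152} + \frac{6 + 0 \cdot 2}{-4} = \left(-119\right) \left(- \frac{1}{152}\right) + \left(6 + 0\right) \left(- \frac{1}{4}\right) = \frac{119}{152} + 6 \left(- \frac{1}{4}\right) = \frac{119}{152} - \frac{3}{2} = - \frac{109}{152}$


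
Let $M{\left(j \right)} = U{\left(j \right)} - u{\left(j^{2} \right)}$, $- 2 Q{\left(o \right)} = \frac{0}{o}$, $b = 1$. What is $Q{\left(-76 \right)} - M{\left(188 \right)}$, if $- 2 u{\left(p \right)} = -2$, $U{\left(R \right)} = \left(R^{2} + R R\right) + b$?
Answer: $-70688$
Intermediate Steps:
$U{\left(R \right)} = 1 + 2 R^{2}$ ($U{\left(R \right)} = \left(R^{2} + R R\right) + 1 = \left(R^{2} + R^{2}\right) + 1 = 2 R^{2} + 1 = 1 + 2 R^{2}$)
$u{\left(p \right)} = 1$ ($u{\left(p \right)} = \left(- \frac{1}{2}\right) \left(-2\right) = 1$)
$Q{\left(o \right)} = 0$ ($Q{\left(o \right)} = - \frac{0 \frac{1}{o}}{2} = \left(- \frac{1}{2}\right) 0 = 0$)
$M{\left(j \right)} = 2 j^{2}$ ($M{\left(j \right)} = \left(1 + 2 j^{2}\right) - 1 = 2 j^{2}$)
$Q{\left(-76 \right)} - M{\left(188 \right)} = 0 - 2 \cdot 188^{2} = 0 - 2 \cdot 35344 = 0 - 70688 = -70688$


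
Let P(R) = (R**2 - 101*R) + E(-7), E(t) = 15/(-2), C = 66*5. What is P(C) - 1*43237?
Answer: 64651/2 ≈ 32326.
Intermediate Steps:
C = 330
E(t) = -15/2 (E(t) = 15*(-1/2) = -15/2)
P(R) = -15/2 + R**2 - 101*R (P(R) = (R**2 - 101*R) - 15/2 = -15/2 + R**2 - 101*R)
P(C) - 1*43237 = (-15/2 + 330**2 - 101*330) - 1*43237 = (-15/2 + 108900 - 33330) - 43237 = 151125/2 - 43237 = 64651/2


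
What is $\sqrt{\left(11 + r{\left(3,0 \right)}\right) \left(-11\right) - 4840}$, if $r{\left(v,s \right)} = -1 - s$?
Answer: $15 i \sqrt{22} \approx 70.356 i$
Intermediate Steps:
$\sqrt{\left(11 + r{\left(3,0 \right)}\right) \left(-11\right) - 4840} = \sqrt{\left(11 - 1\right) \left(-11\right) - 4840} = \sqrt{10 \left(-11\right) - 4840} = \sqrt{-110 - 4840} = \sqrt{-4950} = 15 i \sqrt{22}$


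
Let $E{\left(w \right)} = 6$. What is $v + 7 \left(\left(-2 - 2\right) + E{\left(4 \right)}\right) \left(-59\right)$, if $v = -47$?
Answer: $-873$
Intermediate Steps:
$v + 7 \left(\left(-2 - 2\right) + E{\left(4 \right)}\right) \left(-59\right) = -47 + 7 \left(\left(-2 - 2\right) + 6\right) \left(-59\right) = -47 + 7 \left(-4 + 6\right) \left(-59\right) = -47 + 7 \cdot 2 \left(-59\right) = -47 + 14 \left(-59\right) = -47 - 826 = -873$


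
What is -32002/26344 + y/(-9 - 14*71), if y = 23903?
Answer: -330899319/13211516 ≈ -25.046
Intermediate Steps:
-32002/26344 + y/(-9 - 14*71) = -32002/26344 + 23903/(-9 - 14*71) = -32002*1/26344 + 23903/(-9 - 994) = -16001/13172 + 23903/(-1003) = -16001/13172 + 23903*(-1/1003) = -16001/13172 - 23903/1003 = -330899319/13211516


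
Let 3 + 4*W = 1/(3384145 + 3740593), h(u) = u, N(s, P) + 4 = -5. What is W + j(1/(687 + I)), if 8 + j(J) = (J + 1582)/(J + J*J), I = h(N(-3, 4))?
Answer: 20724860384239341/19350788408 ≈ 1.0710e+6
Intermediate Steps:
N(s, P) = -9 (N(s, P) = -4 - 5 = -9)
I = -9
j(J) = -8 + (1582 + J)/(J + J**2) (j(J) = -8 + (J + 1582)/(J + J*J) = -8 + (1582 + J)/(J + J**2))
W = -21374213/28498952 (W = -3/4 + 1/(4*(3384145 + 3740593)) = -3/4 + (1/4)/7124738 = -3/4 + (1/4)*(1/7124738) = -3/4 + 1/28498952 = -21374213/28498952 ≈ -0.75000)
W + j(1/(687 + I)) = -21374213/28498952 + (1582 - 8/(687 - 9)**2 - 7/(687 - 9))/((1/(687 - 9))*(1 + 1/(687 - 9))) = -21374213/28498952 + (1582 - 8*(1/678)**2 - 7/678)/((1/678)*(1 + 1/678)) = -21374213/28498952 + (1582 - 8*(1/678)**2 - 7*1/678)/((1/678)*(1 + 1/678)) = -21374213/28498952 + 678*(1582 - 8*1/459684 - 7/678)/(679/678) = -21374213/28498952 + 678*(678/679)*(1582 - 2/114921 - 7/678) = -21374213/28498952 + 678*(678/679)*(363607667/229842) = -21374213/28498952 + 727215334/679 = 20724860384239341/19350788408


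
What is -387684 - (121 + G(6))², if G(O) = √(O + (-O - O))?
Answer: -402319 - 242*I*√6 ≈ -4.0232e+5 - 592.78*I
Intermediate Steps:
G(O) = √(-O) (G(O) = √(O - 2*O) = √(-O))
-387684 - (121 + G(6))² = -387684 - (121 + √(-1*6))² = -387684 - (121 + √(-6))² = -387684 - (121 + I*√6)²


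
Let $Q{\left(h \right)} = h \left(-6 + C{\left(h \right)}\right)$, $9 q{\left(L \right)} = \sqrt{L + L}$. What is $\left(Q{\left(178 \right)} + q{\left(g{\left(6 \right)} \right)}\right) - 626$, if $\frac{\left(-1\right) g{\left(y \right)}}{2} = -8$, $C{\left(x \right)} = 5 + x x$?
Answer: $5638948 + \frac{4 \sqrt{2}}{9} \approx 5.639 \cdot 10^{6}$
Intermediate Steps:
$C{\left(x \right)} = 5 + x^{2}$
$g{\left(y \right)} = 16$ ($g{\left(y \right)} = \left(-2\right) \left(-8\right) = 16$)
$q{\left(L \right)} = \frac{\sqrt{2} \sqrt{L}}{9}$ ($q{\left(L \right)} = \frac{\sqrt{L + L}}{9} = \frac{\sqrt{2 L}}{9} = \frac{\sqrt{2} \sqrt{L}}{9}$)
$Q{\left(h \right)} = h \left(-1 + h^{2}\right)$ ($Q{\left(h \right)} = h \left(-6 + \left(5 + h^{2}\right)\right) = h \left(-1 + h^{2}\right)$)
$\left(Q{\left(178 \right)} + q{\left(g{\left(6 \right)} \right)}\right) - 626 = \left(\left(178^{3} - 178\right) + \frac{\sqrt{2} \sqrt{16}}{9}\right) - 626 = \left(\left(5639752 - 178\right) + \frac{1}{9} \sqrt{2} \cdot 4\right) - 626 = \left(5639574 + \frac{4 \sqrt{2}}{9}\right) - 626 = 5638948 + \frac{4 \sqrt{2}}{9}$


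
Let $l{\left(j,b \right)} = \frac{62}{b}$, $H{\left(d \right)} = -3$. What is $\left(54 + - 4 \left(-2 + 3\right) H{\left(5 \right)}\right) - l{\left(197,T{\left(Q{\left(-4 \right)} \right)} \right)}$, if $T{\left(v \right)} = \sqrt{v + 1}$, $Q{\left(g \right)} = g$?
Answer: $66 + \frac{62 i \sqrt{3}}{3} \approx 66.0 + 35.796 i$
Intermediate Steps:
$T{\left(v \right)} = \sqrt{1 + v}$
$\left(54 + - 4 \left(-2 + 3\right) H{\left(5 \right)}\right) - l{\left(197,T{\left(Q{\left(-4 \right)} \right)} \right)} = \left(54 + - 4 \left(-2 + 3\right) \left(-3\right)\right) - \frac{62}{\sqrt{1 - 4}} = \left(54 + \left(-4\right) 1 \left(-3\right)\right) - \frac{62}{\sqrt{-3}} = \left(54 - -12\right) - \frac{62}{i \sqrt{3}} = \left(54 + 12\right) - 62 \left(- \frac{i \sqrt{3}}{3}\right) = 66 - - \frac{62 i \sqrt{3}}{3} = 66 + \frac{62 i \sqrt{3}}{3}$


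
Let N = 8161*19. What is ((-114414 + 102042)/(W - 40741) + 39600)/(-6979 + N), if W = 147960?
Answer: 353821669/1323082460 ≈ 0.26742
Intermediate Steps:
N = 155059
((-114414 + 102042)/(W - 40741) + 39600)/(-6979 + N) = ((-114414 + 102042)/(147960 - 40741) + 39600)/(-6979 + 155059) = (-12372/107219 + 39600)/148080 = (-12372*1/107219 + 39600)*(1/148080) = (-12372/107219 + 39600)*(1/148080) = (4245860028/107219)*(1/148080) = 353821669/1323082460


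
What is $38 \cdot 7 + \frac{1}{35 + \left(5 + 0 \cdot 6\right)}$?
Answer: $\frac{10641}{40} \approx 266.02$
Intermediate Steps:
$38 \cdot 7 + \frac{1}{35 + \left(5 + 0 \cdot 6\right)} = 266 + \frac{1}{35 + \left(5 + 0\right)} = 266 + \frac{1}{35 + 5} = 266 + \frac{1}{40} = \frac{10641}{40}$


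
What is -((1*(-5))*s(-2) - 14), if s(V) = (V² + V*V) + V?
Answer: 44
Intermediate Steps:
s(V) = V + 2*V² (s(V) = (V² + V²) + V = 2*V² + V = V + 2*V²)
-((1*(-5))*s(-2) - 14) = -((1*(-5))*(-2*(1 + 2*(-2))) - 14) = -(-(-10)*(1 - 4) - 14) = -(-(-10)*(-3) - 14) = -(-5*6 - 14) = -(-30 - 14) = -1*(-44) = 44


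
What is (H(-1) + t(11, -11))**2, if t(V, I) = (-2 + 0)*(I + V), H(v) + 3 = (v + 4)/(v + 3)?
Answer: 9/4 ≈ 2.2500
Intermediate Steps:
H(v) = -3 + (4 + v)/(3 + v) (H(v) = -3 + (v + 4)/(v + 3) = -3 + (4 + v)/(3 + v))
t(V, I) = -2*I - 2*V (t(V, I) = -2*(I + V) = -2*I - 2*V)
(H(-1) + t(11, -11))**2 = ((-5 - 2*(-1))/(3 - 1) + (-2*(-11) - 2*11))**2 = ((-5 + 2)/2 + (22 - 22))**2 = ((1/2)*(-3) + 0)**2 = (-3/2 + 0)**2 = (-3/2)**2 = 9/4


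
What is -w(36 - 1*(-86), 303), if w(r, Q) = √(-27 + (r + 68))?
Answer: -√163 ≈ -12.767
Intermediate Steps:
w(r, Q) = √(41 + r) (w(r, Q) = √(-27 + (68 + r)) = √(41 + r))
-w(36 - 1*(-86), 303) = -√(41 + (36 - 1*(-86))) = -√(41 + (36 + 86)) = -√(41 + 122) = -√163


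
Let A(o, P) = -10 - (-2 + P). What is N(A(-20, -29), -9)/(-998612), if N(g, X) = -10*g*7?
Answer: 735/499306 ≈ 0.0014720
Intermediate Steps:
A(o, P) = -8 - P (A(o, P) = -10 + (2 - P) = -8 - P)
N(g, X) = -70*g
N(A(-20, -29), -9)/(-998612) = -70*(-8 - 1*(-29))/(-998612) = -70*(-8 + 29)*(-1/998612) = -70*21*(-1/998612) = -1470*(-1/998612) = 735/499306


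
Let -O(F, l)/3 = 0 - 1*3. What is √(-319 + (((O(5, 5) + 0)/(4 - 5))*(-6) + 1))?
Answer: 2*I*√66 ≈ 16.248*I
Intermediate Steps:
O(F, l) = 9 (O(F, l) = -3*(0 - 1*3) = -3*(0 - 3) = -3*(-3) = 9)
√(-319 + (((O(5, 5) + 0)/(4 - 5))*(-6) + 1)) = √(-319 + (((9 + 0)/(4 - 5))*(-6) + 1)) = √(-319 + ((9/(-1))*(-6) + 1)) = √(-319 + ((9*(-1))*(-6) + 1)) = √(-319 + (-9*(-6) + 1)) = √(-319 + (54 + 1)) = √(-319 + 55) = √(-264) = 2*I*√66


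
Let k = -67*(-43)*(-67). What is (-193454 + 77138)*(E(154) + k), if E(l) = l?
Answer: 22434215868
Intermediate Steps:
k = -193027 (k = 2881*(-67) = -193027)
(-193454 + 77138)*(E(154) + k) = (-193454 + 77138)*(154 - 193027) = -116316*(-192873) = 22434215868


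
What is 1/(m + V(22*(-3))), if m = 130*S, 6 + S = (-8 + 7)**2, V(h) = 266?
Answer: -1/384 ≈ -0.0026042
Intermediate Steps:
S = -5 (S = -6 + (-8 + 7)**2 = -6 + (-1)**2 = -6 + 1 = -5)
m = -650 (m = 130*(-5) = -650)
1/(m + V(22*(-3))) = 1/(-650 + 266) = 1/(-384) = -1/384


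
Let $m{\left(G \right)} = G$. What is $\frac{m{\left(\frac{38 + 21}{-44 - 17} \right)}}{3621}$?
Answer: $- \frac{59}{220881} \approx -0.00026711$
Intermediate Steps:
$\frac{m{\left(\frac{38 + 21}{-44 - 17} \right)}}{3621} = \frac{\left(38 + 21\right) \frac{1}{-44 - 17}}{3621} = \frac{59}{-61} \cdot \frac{1}{3621} = 59 \left(- \frac{1}{61}\right) \frac{1}{3621} = \left(- \frac{59}{61}\right) \frac{1}{3621} = - \frac{59}{220881}$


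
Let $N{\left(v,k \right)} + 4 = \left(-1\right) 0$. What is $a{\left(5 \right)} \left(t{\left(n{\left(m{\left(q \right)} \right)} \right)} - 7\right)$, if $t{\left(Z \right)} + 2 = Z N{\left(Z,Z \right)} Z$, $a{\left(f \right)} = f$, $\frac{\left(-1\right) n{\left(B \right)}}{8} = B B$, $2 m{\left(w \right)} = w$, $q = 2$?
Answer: $-1325$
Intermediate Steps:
$m{\left(w \right)} = \frac{w}{2}$
$n{\left(B \right)} = - 8 B^{2}$ ($n{\left(B \right)} = - 8 B B = - 8 B^{2}$)
$N{\left(v,k \right)} = -4$ ($N{\left(v,k \right)} = -4 - 0 = -4 + 0 = -4$)
$t{\left(Z \right)} = -2 - 4 Z^{2}$ ($t{\left(Z \right)} = -2 + Z \left(-4\right) Z = -2 + - 4 Z Z = -2 - 4 Z^{2}$)
$a{\left(5 \right)} \left(t{\left(n{\left(m{\left(q \right)} \right)} \right)} - 7\right) = 5 \left(\left(-2 - 4 \left(- 8 \left(\frac{1}{2} \cdot 2\right)^{2}\right)^{2}\right) - 7\right) = 5 \left(\left(-2 - 4 \left(- 8 \cdot 1^{2}\right)^{2}\right) - 7\right) = 5 \left(\left(-2 - 4 \left(\left(-8\right) 1\right)^{2}\right) - 7\right) = 5 \left(\left(-2 - 4 \left(-8\right)^{2}\right) - 7\right) = 5 \left(\left(-2 - 256\right) - 7\right) = 5 \left(-258 - 7\right) = 5 \left(-265\right) = -1325$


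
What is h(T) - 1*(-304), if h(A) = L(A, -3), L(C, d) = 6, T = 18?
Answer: 310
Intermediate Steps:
h(A) = 6
h(T) - 1*(-304) = 6 - 1*(-304) = 6 + 304 = 310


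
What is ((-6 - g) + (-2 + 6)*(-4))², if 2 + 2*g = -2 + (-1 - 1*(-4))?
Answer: 1849/4 ≈ 462.25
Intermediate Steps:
g = -½ (g = -1 + (-2 + (-1 - 1*(-4)))/2 = -1 + (-2 + (-1 + 4))/2 = -1 + (-2 + 3)/2 = -1 + (½)*1 = -1 + ½ = -½ ≈ -0.50000)
((-6 - g) + (-2 + 6)*(-4))² = ((-6 - 1*(-½)) + (-2 + 6)*(-4))² = ((-6 + ½) + 4*(-4))² = (-11/2 - 16)² = (-43/2)² = 1849/4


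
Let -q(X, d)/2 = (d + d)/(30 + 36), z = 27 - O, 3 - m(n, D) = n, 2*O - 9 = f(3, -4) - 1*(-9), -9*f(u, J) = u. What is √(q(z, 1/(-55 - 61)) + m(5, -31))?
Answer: I*√7324878/1914 ≈ 1.414*I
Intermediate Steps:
f(u, J) = -u/9
O = 53/6 (O = 9/2 + (-⅑*3 - 1*(-9))/2 = 9/2 + (-⅓ + 9)/2 = 9/2 + (½)*(26/3) = 9/2 + 13/3 = 53/6 ≈ 8.8333)
m(n, D) = 3 - n
z = 109/6 (z = 27 - 1*53/6 = 27 - 53/6 = 109/6 ≈ 18.167)
q(X, d) = -2*d/33 (q(X, d) = -2*(d + d)/(30 + 36) = -2*2*d/66 = -2*d/33)
√(q(z, 1/(-55 - 61)) + m(5, -31)) = √(-2/(33*(-55 - 61)) + (3 - 1*5)) = √(-2/33/(-116) + (3 - 5)) = √(-2/33*(-1/116) - 2) = √(1/1914 - 2) = √(-3827/1914) = I*√7324878/1914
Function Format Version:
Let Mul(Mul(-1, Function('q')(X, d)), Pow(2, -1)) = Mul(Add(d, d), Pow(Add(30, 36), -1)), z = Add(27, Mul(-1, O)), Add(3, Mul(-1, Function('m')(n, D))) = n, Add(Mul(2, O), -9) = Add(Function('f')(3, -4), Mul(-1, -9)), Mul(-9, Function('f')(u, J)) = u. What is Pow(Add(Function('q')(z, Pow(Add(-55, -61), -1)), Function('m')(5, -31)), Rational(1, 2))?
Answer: Mul(Rational(1, 1914), I, Pow(7324878, Rational(1, 2))) ≈ Mul(1.4140, I)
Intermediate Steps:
Function('f')(u, J) = Mul(Rational(-1, 9), u)
O = Rational(53, 6) (O = Add(Rational(9, 2), Mul(Rational(1, 2), Add(Mul(Rational(-1, 9), 3), Mul(-1, -9)))) = Add(Rational(9, 2), Mul(Rational(1, 2), Add(Rational(-1, 3), 9))) = Add(Rational(9, 2), Mul(Rational(1, 2), Rational(26, 3))) = Add(Rational(9, 2), Rational(13, 3)) = Rational(53, 6) ≈ 8.8333)
Function('m')(n, D) = Add(3, Mul(-1, n))
z = Rational(109, 6) (z = Add(27, Mul(-1, Rational(53, 6))) = Add(27, Rational(-53, 6)) = Rational(109, 6) ≈ 18.167)
Function('q')(X, d) = Mul(Rational(-2, 33), d) (Function('q')(X, d) = Mul(-2, Mul(Add(d, d), Pow(Add(30, 36), -1))) = Mul(-2, Mul(Mul(2, d), Pow(66, -1))) = Mul(-2, Mul(Mul(2, d), Rational(1, 66))) = Mul(-2, Mul(Rational(1, 33), d)) = Mul(Rational(-2, 33), d))
Pow(Add(Function('q')(z, Pow(Add(-55, -61), -1)), Function('m')(5, -31)), Rational(1, 2)) = Pow(Add(Mul(Rational(-2, 33), Pow(Add(-55, -61), -1)), Add(3, Mul(-1, 5))), Rational(1, 2)) = Pow(Add(Mul(Rational(-2, 33), Pow(-116, -1)), Add(3, -5)), Rational(1, 2)) = Pow(Add(Mul(Rational(-2, 33), Rational(-1, 116)), -2), Rational(1, 2)) = Pow(Add(Rational(1, 1914), -2), Rational(1, 2)) = Pow(Rational(-3827, 1914), Rational(1, 2)) = Mul(Rational(1, 1914), I, Pow(7324878, Rational(1, 2)))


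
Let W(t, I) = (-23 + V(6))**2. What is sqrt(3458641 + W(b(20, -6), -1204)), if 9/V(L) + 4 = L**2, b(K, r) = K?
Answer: sqrt(3542176913)/32 ≈ 1859.9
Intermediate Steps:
V(L) = 9/(-4 + L**2)
W(t, I) = 528529/1024 (W(t, I) = (-23 + 9/(-4 + 6**2))**2 = (-23 + 9/(-4 + 36))**2 = (-23 + 9/32)**2 = (-727/32)**2 = 528529/1024)
sqrt(3458641 + W(b(20, -6), -1204)) = sqrt(3458641 + 528529/1024) = sqrt(3542176913/1024) = sqrt(3542176913)/32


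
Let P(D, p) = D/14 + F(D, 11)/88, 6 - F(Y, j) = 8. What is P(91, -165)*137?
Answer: 39045/44 ≈ 887.39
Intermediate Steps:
F(Y, j) = -2 (F(Y, j) = 6 - 1*8 = 6 - 8 = -2)
P(D, p) = -1/44 + D/14 (P(D, p) = D/14 - 2/88 = D*(1/14) - 2*1/88 = D/14 - 1/44 = -1/44 + D/14)
P(91, -165)*137 = (-1/44 + (1/14)*91)*137 = (-1/44 + 13/2)*137 = (285/44)*137 = 39045/44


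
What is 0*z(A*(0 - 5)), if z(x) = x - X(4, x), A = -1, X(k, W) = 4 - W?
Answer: 0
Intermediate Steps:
z(x) = -4 + 2*x (z(x) = x - (4 - x) = x + (-4 + x) = -4 + 2*x)
0*z(A*(0 - 5)) = 0*(-4 + 2*(-(0 - 5))) = 0*(-4 + 2*(-1*(-5))) = 0*(-4 + 2*5) = 0*(-4 + 10) = 0*6 = 0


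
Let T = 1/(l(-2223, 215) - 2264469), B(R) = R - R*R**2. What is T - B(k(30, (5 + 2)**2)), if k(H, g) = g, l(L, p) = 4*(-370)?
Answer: 266475602399/2265949 ≈ 1.1760e+5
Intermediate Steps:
l(L, p) = -1480
B(R) = R - R**3
T = -1/2265949 (T = 1/(-1480 - 2264469) = 1/(-2265949) = -1/2265949 ≈ -4.4132e-7)
T - B(k(30, (5 + 2)**2)) = -1/2265949 - ((5 + 2)**2 - ((5 + 2)**2)**3) = -1/2265949 - (7**2 - (7**2)**3) = -1/2265949 - (49 - 1*49**3) = -1/2265949 - (49 - 1*117649) = -1/2265949 - (49 - 117649) = -1/2265949 - 1*(-117600) = -1/2265949 + 117600 = 266475602399/2265949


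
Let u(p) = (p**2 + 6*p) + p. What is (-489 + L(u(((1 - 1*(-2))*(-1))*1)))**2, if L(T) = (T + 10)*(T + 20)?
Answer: 255025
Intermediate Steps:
u(p) = p**2 + 7*p
L(T) = (10 + T)*(20 + T)
(-489 + L(u(((1 - 1*(-2))*(-1))*1)))**2 = (-489 + (200 + ((((1 - 1*(-2))*(-1))*1)*(7 + ((1 - 1*(-2))*(-1))*1))**2 + 30*((((1 - 1*(-2))*(-1))*1)*(7 + ((1 - 1*(-2))*(-1))*1))))**2 = (-489 + (200 + ((((1 + 2)*(-1))*1)*(7 + ((1 + 2)*(-1))*1))**2 + 30*((((1 + 2)*(-1))*1)*(7 + ((1 + 2)*(-1))*1))))**2 = (-489 + (200 + (((3*(-1))*1)*(7 + (3*(-1))*1))**2 + 30*(((3*(-1))*1)*(7 + (3*(-1))*1))))**2 = (-489 + (200 + ((-3*1)*(7 - 3*1))**2 + 30*((-3*1)*(7 - 3*1))))**2 = (-489 + (200 + (-3*(7 - 3))**2 + 30*(-3*(7 - 3))))**2 = (-489 + (200 + (-3*4)**2 + 30*(-3*4)))**2 = (-489 + (200 + (-12)**2 + 30*(-12)))**2 = (-489 + (200 + 144 - 360))**2 = (-489 - 16)**2 = (-505)**2 = 255025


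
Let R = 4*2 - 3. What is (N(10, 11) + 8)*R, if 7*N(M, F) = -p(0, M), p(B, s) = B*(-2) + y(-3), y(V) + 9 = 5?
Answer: 300/7 ≈ 42.857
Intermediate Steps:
y(V) = -4 (y(V) = -9 + 5 = -4)
p(B, s) = -4 - 2*B (p(B, s) = B*(-2) - 4 = -2*B - 4 = -4 - 2*B)
N(M, F) = 4/7 (N(M, F) = (-(-4 - 2*0))/7 = (-(-4 + 0))/7 = (-1*(-4))/7 = (⅐)*4 = 4/7)
R = 5 (R = 8 - 3 = 5)
(N(10, 11) + 8)*R = (4/7 + 8)*5 = (60/7)*5 = 300/7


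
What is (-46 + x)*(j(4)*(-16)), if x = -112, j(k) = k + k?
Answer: 20224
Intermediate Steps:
j(k) = 2*k
(-46 + x)*(j(4)*(-16)) = (-46 - 112)*((2*4)*(-16)) = -1264*(-16) = -158*(-128) = 20224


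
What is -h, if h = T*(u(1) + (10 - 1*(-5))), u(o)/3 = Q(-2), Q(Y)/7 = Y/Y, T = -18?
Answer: 648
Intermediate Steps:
Q(Y) = 7 (Q(Y) = 7*(Y/Y) = 7*1 = 7)
u(o) = 21 (u(o) = 3*7 = 21)
h = -648 (h = -18*(21 + (10 - 1*(-5))) = -18*(21 + (10 + 5)) = -18*(21 + 15) = -18*36 = -648)
-h = -1*(-648) = 648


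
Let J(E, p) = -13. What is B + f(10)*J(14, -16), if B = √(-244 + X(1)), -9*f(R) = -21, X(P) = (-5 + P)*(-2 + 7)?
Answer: -91/3 + 2*I*√66 ≈ -30.333 + 16.248*I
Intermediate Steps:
X(P) = -25 + 5*P (X(P) = (-5 + P)*5 = -25 + 5*P)
f(R) = 7/3 (f(R) = -⅑*(-21) = 7/3)
B = 2*I*√66 (B = √(-244 + (-25 + 5*1)) = √(-244 + (-25 + 5)) = √(-244 - 20) = √(-264) = 2*I*√66 ≈ 16.248*I)
B + f(10)*J(14, -16) = 2*I*√66 + (7/3)*(-13) = 2*I*√66 - 91/3 = -91/3 + 2*I*√66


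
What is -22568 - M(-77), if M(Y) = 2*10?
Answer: -22588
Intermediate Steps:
M(Y) = 20
-22568 - M(-77) = -22568 - 1*20 = -22568 - 20 = -22588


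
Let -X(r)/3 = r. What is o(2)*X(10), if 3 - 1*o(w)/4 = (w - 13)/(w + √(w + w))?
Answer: -690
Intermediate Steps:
o(w) = 12 - 4*(-13 + w)/(w + √2*√w) (o(w) = 12 - 4*(w - 13)/(w + √(w + w)) = 12 - 4*(-13 + w)/(w + √(2*w)) = 12 - 4*(-13 + w)/(w + √2*√w))
X(r) = -3*r
o(2)*X(10) = (4*(13 + 2*2 + 3*√2*√2)/(2 + √2*√2))*(-3*10) = (4*(13 + 4 + 6)/(2 + 2))*(-30) = (4*23/4)*(-30) = (4*(¼)*23)*(-30) = 23*(-30) = -690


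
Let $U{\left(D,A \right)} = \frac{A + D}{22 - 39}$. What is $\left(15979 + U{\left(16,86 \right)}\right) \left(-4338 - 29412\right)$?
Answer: $-539088750$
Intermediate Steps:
$U{\left(D,A \right)} = - \frac{A}{17} - \frac{D}{17}$ ($U{\left(D,A \right)} = \frac{A + D}{-17} = \left(A + D\right) \left(- \frac{1}{17}\right) = - \frac{A}{17} - \frac{D}{17}$)
$\left(15979 + U{\left(16,86 \right)}\right) \left(-4338 - 29412\right) = \left(15979 - 6\right) \left(-4338 - 29412\right) = \left(15979 - 6\right) \left(-33750\right) = 15973 \left(-33750\right) = -539088750$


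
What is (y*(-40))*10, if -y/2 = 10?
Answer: 8000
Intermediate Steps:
y = -20 (y = -2*10 = -20)
(y*(-40))*10 = -20*(-40)*10 = 800*10 = 8000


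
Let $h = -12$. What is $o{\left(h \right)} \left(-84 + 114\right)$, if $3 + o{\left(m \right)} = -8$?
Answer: $-330$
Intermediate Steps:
$o{\left(m \right)} = -11$ ($o{\left(m \right)} = -3 - 8 = -11$)
$o{\left(h \right)} \left(-84 + 114\right) = - 11 \left(-84 + 114\right) = \left(-11\right) 30 = -330$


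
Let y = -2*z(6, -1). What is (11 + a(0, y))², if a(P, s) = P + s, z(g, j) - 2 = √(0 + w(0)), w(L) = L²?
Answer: 49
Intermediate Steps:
z(g, j) = 2 (z(g, j) = 2 + √(0 + 0²) = 2 + √(0 + 0) = 2 + √0 = 2 + 0 = 2)
y = -4 (y = -2*2 = -4)
(11 + a(0, y))² = (11 + (0 - 4))² = (11 - 4)² = 7² = 49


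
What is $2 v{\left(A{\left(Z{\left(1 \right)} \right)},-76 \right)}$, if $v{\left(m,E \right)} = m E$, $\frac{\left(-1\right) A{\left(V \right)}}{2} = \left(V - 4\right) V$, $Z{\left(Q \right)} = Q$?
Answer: $-912$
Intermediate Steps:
$A{\left(V \right)} = - 2 V \left(-4 + V\right)$ ($A{\left(V \right)} = - 2 \left(V - 4\right) V = - 2 \left(-4 + V\right) V = - 2 V \left(-4 + V\right)$)
$v{\left(m,E \right)} = E m$
$2 v{\left(A{\left(Z{\left(1 \right)} \right)},-76 \right)} = 2 \left(- 76 \cdot 2 \cdot 1 \left(4 - 1\right)\right) = 2 \left(- 76 \cdot 2 \cdot 1 \cdot 3\right) = 2 \left(\left(-76\right) 6\right) = 2 \left(-456\right) = -912$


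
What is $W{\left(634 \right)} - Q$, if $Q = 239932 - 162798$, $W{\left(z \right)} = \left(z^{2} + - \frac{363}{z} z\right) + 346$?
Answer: $324805$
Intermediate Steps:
$W{\left(z \right)} = -17 + z^{2}$ ($W{\left(z \right)} = \left(z^{2} - 363\right) + 346 = \left(-363 + z^{2}\right) + 346 = -17 + z^{2}$)
$Q = 77134$
$W{\left(634 \right)} - Q = \left(-17 + 634^{2}\right) - 77134 = \left(-17 + 401956\right) - 77134 = 401939 - 77134 = 324805$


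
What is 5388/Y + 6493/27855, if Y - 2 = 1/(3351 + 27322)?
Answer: 1534628736697/569606895 ≈ 2694.2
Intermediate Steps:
Y = 61347/30673 (Y = 2 + 1/(3351 + 27322) = 2 + 1/30673 = 61347/30673 ≈ 2.0000)
5388/Y + 6493/27855 = 5388/(61347/30673) + 6493/27855 = 5388*(30673/61347) + 6493*(1/27855) = 55088708/20449 + 6493/27855 = 1534628736697/569606895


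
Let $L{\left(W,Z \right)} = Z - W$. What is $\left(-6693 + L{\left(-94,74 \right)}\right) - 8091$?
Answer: $-14616$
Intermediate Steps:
$\left(-6693 + L{\left(-94,74 \right)}\right) - 8091 = \left(-6693 + \left(74 - -94\right)\right) - 8091 = \left(-6693 + \left(74 + 94\right)\right) - 8091 = \left(-6693 + 168\right) - 8091 = -6525 - 8091 = -14616$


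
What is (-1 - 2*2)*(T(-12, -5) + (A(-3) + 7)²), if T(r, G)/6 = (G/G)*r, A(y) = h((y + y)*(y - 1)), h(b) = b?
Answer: -4445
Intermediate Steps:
A(y) = 2*y*(-1 + y) (A(y) = (y + y)*(y - 1) = (2*y)*(-1 + y) = 2*y*(-1 + y))
T(r, G) = 6*r (T(r, G) = 6*((G/G)*r) = 6*(1*r) = 6*r)
(-1 - 2*2)*(T(-12, -5) + (A(-3) + 7)²) = (-1 - 2*2)*(6*(-12) + (2*(-3)*(-1 - 3) + 7)²) = (-1 - 4)*(-72 + (2*(-3)*(-4) + 7)²) = -5*(-72 + (24 + 7)²) = -5*(-72 + 31²) = -5*(-72 + 961) = -5*889 = -4445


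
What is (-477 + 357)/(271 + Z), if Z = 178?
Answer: -120/449 ≈ -0.26726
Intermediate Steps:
(-477 + 357)/(271 + Z) = (-477 + 357)/(271 + 178) = -120/449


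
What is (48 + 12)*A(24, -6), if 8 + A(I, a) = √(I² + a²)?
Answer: -480 + 360*√17 ≈ 1004.3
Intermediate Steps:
A(I, a) = -8 + √(I² + a²)
(48 + 12)*A(24, -6) = (48 + 12)*(-8 + √(24² + (-6)²)) = 60*(-8 + √(576 + 36)) = 60*(-8 + √612) = 60*(-8 + 6*√17) = -480 + 360*√17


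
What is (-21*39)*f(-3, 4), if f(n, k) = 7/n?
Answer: 1911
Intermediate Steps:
(-21*39)*f(-3, 4) = (-21*39)*(7/(-3)) = -5733*(-1)/3 = -819*(-7/3) = 1911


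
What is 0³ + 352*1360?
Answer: 478720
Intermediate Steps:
0³ + 352*1360 = 0 + 478720 = 478720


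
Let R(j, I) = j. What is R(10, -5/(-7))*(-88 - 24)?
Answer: -1120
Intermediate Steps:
R(10, -5/(-7))*(-88 - 24) = 10*(-88 - 24) = 10*(-112) = -1120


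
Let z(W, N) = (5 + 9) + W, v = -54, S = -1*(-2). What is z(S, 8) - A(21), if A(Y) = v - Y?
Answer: 91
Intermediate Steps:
S = 2
z(W, N) = 14 + W
A(Y) = -54 - Y
z(S, 8) - A(21) = (14 + 2) - (-54 - 1*21) = 16 - (-54 - 21) = 16 - 1*(-75) = 16 + 75 = 91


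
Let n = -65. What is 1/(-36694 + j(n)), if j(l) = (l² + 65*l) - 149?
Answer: -1/36843 ≈ -2.7142e-5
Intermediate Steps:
j(l) = -149 + l² + 65*l
1/(-36694 + j(n)) = 1/(-36694 + (-149 + (-65)² + 65*(-65))) = 1/(-36694 + (-149 + 4225 - 4225)) = 1/(-36694 - 149) = 1/(-36843) = -1/36843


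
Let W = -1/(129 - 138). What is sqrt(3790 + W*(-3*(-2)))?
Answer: 2*sqrt(8529)/3 ≈ 61.568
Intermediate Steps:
W = 1/9 (W = -1/(-9) = -1*(-1/9) = 1/9 ≈ 0.11111)
sqrt(3790 + W*(-3*(-2))) = sqrt(3790 + (-3*(-2))/9) = sqrt(3790 + (1/9)*6) = sqrt(3790 + 2/3) = sqrt(11372/3) = 2*sqrt(8529)/3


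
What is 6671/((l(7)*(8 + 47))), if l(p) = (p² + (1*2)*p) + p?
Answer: 953/550 ≈ 1.7327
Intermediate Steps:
l(p) = p² + 3*p (l(p) = (p² + 2*p) + p = p² + 3*p)
6671/((l(7)*(8 + 47))) = 6671/(((7*(3 + 7))*(8 + 47))) = 6671/(((7*10)*55)) = 6671/((70*55)) = 6671/3850 = 6671*(1/3850) = 953/550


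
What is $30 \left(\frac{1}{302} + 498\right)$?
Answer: $\frac{2255955}{151} \approx 14940.0$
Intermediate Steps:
$30 \left(\frac{1}{302} + 498\right) = 30 \cdot \frac{150397}{302} = \frac{2255955}{151}$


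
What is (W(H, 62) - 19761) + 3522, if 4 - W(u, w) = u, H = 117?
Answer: -16352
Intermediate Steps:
W(u, w) = 4 - u
(W(H, 62) - 19761) + 3522 = ((4 - 1*117) - 19761) + 3522 = ((4 - 117) - 19761) + 3522 = (-113 - 19761) + 3522 = -19874 + 3522 = -16352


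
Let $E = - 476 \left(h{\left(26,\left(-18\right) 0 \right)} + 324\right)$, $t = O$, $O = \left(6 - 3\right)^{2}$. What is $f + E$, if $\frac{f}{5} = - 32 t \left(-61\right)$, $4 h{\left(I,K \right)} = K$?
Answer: $-66384$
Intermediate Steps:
$h{\left(I,K \right)} = \frac{K}{4}$
$O = 9$ ($O = 3^{2} = 9$)
$t = 9$
$f = 87840$ ($f = 5 \left(-32\right) 9 \left(-61\right) = 5 \left(\left(-288\right) \left(-61\right)\right) = 5 \cdot 17568 = 87840$)
$E = -154224$ ($E = - 476 \left(\frac{\left(-18\right) 0}{4} + 324\right) = - 476 \left(\frac{1}{4} \cdot 0 + 324\right) = - 476 \left(0 + 324\right) = \left(-476\right) 324 = -154224$)
$f + E = 87840 - 154224 = -66384$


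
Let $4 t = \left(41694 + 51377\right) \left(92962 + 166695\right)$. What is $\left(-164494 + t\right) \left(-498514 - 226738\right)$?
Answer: $-4381587959475023$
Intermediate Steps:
$t = \frac{24166536647}{4}$ ($t = \frac{\left(41694 + 51377\right) \left(92962 + 166695\right)}{4} = \frac{93071 \cdot 259657}{4} = \frac{1}{4} \cdot 24166536647 = \frac{24166536647}{4} \approx 6.0416 \cdot 10^{9}$)
$\left(-164494 + t\right) \left(-498514 - 226738\right) = \left(-164494 + \frac{24166536647}{4}\right) \left(-498514 - 226738\right) = \frac{24165878671}{4} \left(-725252\right) = -4381587959475023$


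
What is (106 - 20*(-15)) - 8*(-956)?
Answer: 8054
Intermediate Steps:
(106 - 20*(-15)) - 8*(-956) = (106 + 300) - 1*(-7648) = 406 + 7648 = 8054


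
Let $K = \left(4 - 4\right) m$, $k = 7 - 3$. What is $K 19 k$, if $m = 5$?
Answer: $0$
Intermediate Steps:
$k = 4$ ($k = 7 - 3 = 4$)
$K = 0$ ($K = \left(4 - 4\right) 5 = 0 \cdot 5 = 0$)
$K 19 k = 0 \cdot 19 \cdot 4 = 0 \cdot 4 = 0$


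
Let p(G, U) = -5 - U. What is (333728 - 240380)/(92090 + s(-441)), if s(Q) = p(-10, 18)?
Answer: 31116/30689 ≈ 1.0139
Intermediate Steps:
s(Q) = -23 (s(Q) = -5 - 1*18 = -5 - 18 = -23)
(333728 - 240380)/(92090 + s(-441)) = (333728 - 240380)/(92090 - 23) = 93348/92067 = 93348*(1/92067) = 31116/30689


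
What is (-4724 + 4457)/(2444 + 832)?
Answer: -89/1092 ≈ -0.081502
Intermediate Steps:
(-4724 + 4457)/(2444 + 832) = -267/3276 = -267*1/3276 = -89/1092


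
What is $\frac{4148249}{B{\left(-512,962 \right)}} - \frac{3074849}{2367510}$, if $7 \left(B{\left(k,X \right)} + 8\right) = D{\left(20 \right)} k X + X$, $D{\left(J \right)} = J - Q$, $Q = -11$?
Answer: $- \frac{28923453079568}{9036760811145} \approx -3.2006$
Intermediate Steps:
$D{\left(J \right)} = 11 + J$ ($D{\left(J \right)} = J - -11 = J + 11 = 11 + J$)
$B{\left(k,X \right)} = -8 + \frac{X}{7} + \frac{31 X k}{7}$ ($B{\left(k,X \right)} = -8 + \frac{\left(11 + 20\right) k X + X}{7} = -8 + \frac{31 k X + X}{7} = -8 + \frac{31 X k + X}{7} = -8 + \frac{X + 31 X k}{7} = -8 + \left(\frac{X}{7} + \frac{31 X k}{7}\right) = -8 + \frac{X}{7} + \frac{31 X k}{7}$)
$\frac{4148249}{B{\left(-512,962 \right)}} - \frac{3074849}{2367510} = \frac{4148249}{-8 + \frac{1}{7} \cdot 962 + \frac{31}{7} \cdot 962 \left(-512\right)} - \frac{3074849}{2367510} = \frac{4148249}{-8 + \frac{962}{7} - \frac{15268864}{7}} - \frac{3074849}{2367510} = \frac{4148249}{- \frac{15267958}{7}} - \frac{3074849}{2367510} = 4148249 \left(- \frac{7}{15267958}\right) - \frac{3074849}{2367510} = - \frac{29037743}{15267958} - \frac{3074849}{2367510} = - \frac{28923453079568}{9036760811145}$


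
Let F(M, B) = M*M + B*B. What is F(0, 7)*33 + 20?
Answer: 1637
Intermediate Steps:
F(M, B) = B**2 + M**2 (F(M, B) = M**2 + B**2 = B**2 + M**2)
F(0, 7)*33 + 20 = (7**2 + 0**2)*33 + 20 = (49 + 0)*33 + 20 = 49*33 + 20 = 1617 + 20 = 1637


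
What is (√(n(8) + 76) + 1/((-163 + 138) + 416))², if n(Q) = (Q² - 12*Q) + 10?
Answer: 8255575/152881 + 6*√6/391 ≈ 54.038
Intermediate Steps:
n(Q) = 10 + Q² - 12*Q
(√(n(8) + 76) + 1/((-163 + 138) + 416))² = (√((10 + 8² - 12*8) + 76) + 1/((-163 + 138) + 416))² = (√((10 + 64 - 96) + 76) + 1/(-25 + 416))² = (√(-22 + 76) + 1/391)² = (√54 + 1/391)² = (3*√6 + 1/391)² = (1/391 + 3*√6)²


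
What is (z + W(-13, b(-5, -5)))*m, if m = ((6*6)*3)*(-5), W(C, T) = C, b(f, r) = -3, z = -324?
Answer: 181980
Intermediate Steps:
m = -540 (m = (36*3)*(-5) = 108*(-5) = -540)
(z + W(-13, b(-5, -5)))*m = (-324 - 13)*(-540) = -337*(-540) = 181980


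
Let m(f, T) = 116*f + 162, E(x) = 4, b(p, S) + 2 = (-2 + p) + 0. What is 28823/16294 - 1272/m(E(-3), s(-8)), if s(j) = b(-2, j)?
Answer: -1341385/5100022 ≈ -0.26302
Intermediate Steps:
b(p, S) = -4 + p (b(p, S) = -2 + ((-2 + p) + 0) = -2 + (-2 + p) = -4 + p)
s(j) = -6 (s(j) = -4 - 2 = -6)
m(f, T) = 162 + 116*f
28823/16294 - 1272/m(E(-3), s(-8)) = 28823/16294 - 1272/(162 + 116*4) = 28823*(1/16294) - 1272/(162 + 464) = 28823/16294 - 1272/626 = 28823/16294 - 1272*1/626 = 28823/16294 - 636/313 = -1341385/5100022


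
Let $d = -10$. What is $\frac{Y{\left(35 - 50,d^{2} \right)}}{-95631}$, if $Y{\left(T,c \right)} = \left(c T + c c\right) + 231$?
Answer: $- \frac{8731}{95631} \approx -0.091299$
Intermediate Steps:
$Y{\left(T,c \right)} = 231 + c^{2} + T c$ ($Y{\left(T,c \right)} = \left(T c + c^{2}\right) + 231 = \left(c^{2} + T c\right) + 231 = 231 + c^{2} + T c$)
$\frac{Y{\left(35 - 50,d^{2} \right)}}{-95631} = \frac{231 + \left(\left(-10\right)^{2}\right)^{2} + \left(35 - 50\right) \left(-10\right)^{2}}{-95631} = \left(231 + 100^{2} - 1500\right) \left(- \frac{1}{95631}\right) = \left(231 + 10000 - 1500\right) \left(- \frac{1}{95631}\right) = 8731 \left(- \frac{1}{95631}\right) = - \frac{8731}{95631}$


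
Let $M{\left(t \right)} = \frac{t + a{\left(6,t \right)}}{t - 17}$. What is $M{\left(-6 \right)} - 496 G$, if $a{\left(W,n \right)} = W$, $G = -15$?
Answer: $7440$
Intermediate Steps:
$M{\left(t \right)} = \frac{6 + t}{-17 + t}$ ($M{\left(t \right)} = \frac{t + 6}{t - 17} = \frac{6 + t}{-17 + t}$)
$M{\left(-6 \right)} - 496 G = \frac{6 - 6}{-17 - 6} - -7440 = \frac{1}{-23} \cdot 0 + 7440 = \left(- \frac{1}{23}\right) 0 + 7440 = 0 + 7440 = 7440$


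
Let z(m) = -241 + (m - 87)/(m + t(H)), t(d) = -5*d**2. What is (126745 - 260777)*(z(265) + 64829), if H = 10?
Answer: -2034337964064/235 ≈ -8.6567e+9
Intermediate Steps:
z(m) = -241 + (-87 + m)/(-500 + m) (z(m) = -241 + (m - 87)/(m - 5*10**2) = -241 + (-87 + m)/(m - 5*100) = -241 + (-87 + m)/(m - 500) = -241 + (-87 + m)/(-500 + m))
(126745 - 260777)*(z(265) + 64829) = (126745 - 260777)*((120413 - 240*265)/(-500 + 265) + 64829) = -134032*((120413 - 63600)/(-235) + 64829) = -134032*(-1/235*56813 + 64829) = -134032*(-56813/235 + 64829) = -134032*15178002/235 = -2034337964064/235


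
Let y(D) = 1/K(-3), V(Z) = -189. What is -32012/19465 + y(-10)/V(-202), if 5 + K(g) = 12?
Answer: -42371341/25752195 ≈ -1.6453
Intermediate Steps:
K(g) = 7 (K(g) = -5 + 12 = 7)
y(D) = ⅐ (y(D) = 1/7 = ⅐)
-32012/19465 + y(-10)/V(-202) = -32012/19465 + (⅐)/(-189) = -32012*1/19465 + (⅐)*(-1/189) = -32012/19465 - 1/1323 = -42371341/25752195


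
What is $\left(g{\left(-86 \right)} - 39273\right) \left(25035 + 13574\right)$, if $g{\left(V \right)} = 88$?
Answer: $-1512893665$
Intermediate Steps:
$\left(g{\left(-86 \right)} - 39273\right) \left(25035 + 13574\right) = \left(88 - 39273\right) \left(25035 + 13574\right) = \left(-39185\right) 38609 = -1512893665$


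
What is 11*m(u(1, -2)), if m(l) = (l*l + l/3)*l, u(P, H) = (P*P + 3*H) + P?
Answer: -1936/3 ≈ -645.33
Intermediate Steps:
u(P, H) = P + P**2 + 3*H (u(P, H) = (P**2 + 3*H) + P = P + P**2 + 3*H)
m(l) = l*(l**2 + l/3) (m(l) = (l**2 + l*(1/3))*l = (l**2 + l/3)*l = l*(l**2 + l/3))
11*m(u(1, -2)) = 11*((1 + 1**2 + 3*(-2))**2*(1/3 + (1 + 1**2 + 3*(-2)))) = 11*((1 + 1 - 6)**2*(1/3 + (1 + 1 - 6))) = 11*((-4)**2*(1/3 - 4)) = 11*(16*(-11/3)) = 11*(-176/3) = -1936/3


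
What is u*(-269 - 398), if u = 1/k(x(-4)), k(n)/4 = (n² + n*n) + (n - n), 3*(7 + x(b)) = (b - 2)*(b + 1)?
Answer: -667/8 ≈ -83.375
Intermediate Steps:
x(b) = -7 + (1 + b)*(-2 + b)/3 (x(b) = -7 + ((b - 2)*(b + 1))/3 = -7 + ((-2 + b)*(1 + b))/3 = -7 + ((1 + b)*(-2 + b))/3 = -7 + (1 + b)*(-2 + b)/3)
k(n) = 8*n² (k(n) = 4*((n² + n*n) + (n - n)) = 4*((n² + n²) + 0) = 4*(2*n² + 0) = 4*(2*n²) = 8*n²)
u = ⅛ (u = 1/(8*(-23/3 - ⅓*(-4) + (⅓)*(-4)²)²) = 1/(8*(-23/3 + 4/3 + (⅓)*16)²) = 1/(8*(-23/3 + 4/3 + 16/3)²) = 1/(8*(-1)²) = 1/(8*1) = 1/8 = ⅛ ≈ 0.12500)
u*(-269 - 398) = (-269 - 398)/8 = (⅛)*(-667) = -667/8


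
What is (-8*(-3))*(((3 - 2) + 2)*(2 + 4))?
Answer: 432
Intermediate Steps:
(-8*(-3))*(((3 - 2) + 2)*(2 + 4)) = 24*((1 + 2)*6) = 24*(3*6) = 24*18 = 432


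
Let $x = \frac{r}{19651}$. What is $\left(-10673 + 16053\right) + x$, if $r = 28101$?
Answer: $\frac{105750481}{19651} \approx 5381.4$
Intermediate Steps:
$x = \frac{28101}{19651} \approx 1.43$
$\left(-10673 + 16053\right) + x = \left(-10673 + 16053\right) + \frac{28101}{19651} = 5380 + \frac{28101}{19651} = \frac{105750481}{19651}$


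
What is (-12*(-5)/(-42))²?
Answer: 100/49 ≈ 2.0408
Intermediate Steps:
(-12*(-5)/(-42))² = (60*(-1/42))² = (-10/7)² = 100/49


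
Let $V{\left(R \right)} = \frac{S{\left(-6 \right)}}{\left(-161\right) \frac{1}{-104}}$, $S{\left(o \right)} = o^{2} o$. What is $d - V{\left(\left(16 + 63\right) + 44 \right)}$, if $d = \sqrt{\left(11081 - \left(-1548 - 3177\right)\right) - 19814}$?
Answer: $\frac{22464}{161} + 2 i \sqrt{1002} \approx 139.53 + 63.309 i$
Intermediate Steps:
$S{\left(o \right)} = o^{3}$
$V{\left(R \right)} = - \frac{22464}{161}$ ($V{\left(R \right)} = \frac{\left(-6\right)^{3}}{\left(-161\right) \frac{1}{-104}} = - \frac{216}{\left(-161\right) \left(- \frac{1}{104}\right)} = - \frac{216}{\frac{161}{104}} = \left(-216\right) \frac{104}{161} = - \frac{22464}{161}$)
$d = 2 i \sqrt{1002}$ ($d = \sqrt{\left(11081 - -4725\right) - 19814} = \sqrt{\left(11081 + 4725\right) - 19814} = \sqrt{15806 - 19814} = \sqrt{-4008} = 2 i \sqrt{1002} \approx 63.309 i$)
$d - V{\left(\left(16 + 63\right) + 44 \right)} = 2 i \sqrt{1002} - - \frac{22464}{161} = 2 i \sqrt{1002} + \frac{22464}{161} = \frac{22464}{161} + 2 i \sqrt{1002}$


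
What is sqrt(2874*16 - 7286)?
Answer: sqrt(38698) ≈ 196.72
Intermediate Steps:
sqrt(2874*16 - 7286) = sqrt(45984 - 7286) = sqrt(38698)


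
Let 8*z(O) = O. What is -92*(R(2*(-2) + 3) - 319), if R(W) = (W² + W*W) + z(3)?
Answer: 58259/2 ≈ 29130.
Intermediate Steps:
z(O) = O/8
R(W) = 3/8 + 2*W² (R(W) = (W² + W*W) + (⅛)*3 = (W² + W²) + 3/8 = 2*W² + 3/8 = 3/8 + 2*W²)
-92*(R(2*(-2) + 3) - 319) = -92*((3/8 + 2*(2*(-2) + 3)²) - 319) = -92*((3/8 + 2*(-4 + 3)²) - 319) = -92*((3/8 + 2*(-1)²) - 319) = -92*((3/8 + 2*1) - 319) = -92*((3/8 + 2) - 319) = -92*(19/8 - 319) = -92*(-2533/8) = 58259/2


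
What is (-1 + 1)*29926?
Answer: 0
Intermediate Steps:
(-1 + 1)*29926 = 0*29926 = 0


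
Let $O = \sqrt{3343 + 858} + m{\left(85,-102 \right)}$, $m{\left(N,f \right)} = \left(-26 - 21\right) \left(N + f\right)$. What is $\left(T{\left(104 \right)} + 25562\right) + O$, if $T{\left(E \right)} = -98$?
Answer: $26263 + \sqrt{4201} \approx 26328.0$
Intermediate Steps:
$m{\left(N,f \right)} = - 47 N - 47 f$ ($m{\left(N,f \right)} = - 47 \left(N + f\right) = - 47 N - 47 f$)
$O = 799 + \sqrt{4201}$ ($O = \sqrt{3343 + 858} - -799 = \sqrt{4201} + \left(-3995 + 4794\right) = \sqrt{4201} + 799 = 799 + \sqrt{4201} \approx 863.82$)
$\left(T{\left(104 \right)} + 25562\right) + O = \left(-98 + 25562\right) + \left(799 + \sqrt{4201}\right) = 25464 + \left(799 + \sqrt{4201}\right) = 26263 + \sqrt{4201}$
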